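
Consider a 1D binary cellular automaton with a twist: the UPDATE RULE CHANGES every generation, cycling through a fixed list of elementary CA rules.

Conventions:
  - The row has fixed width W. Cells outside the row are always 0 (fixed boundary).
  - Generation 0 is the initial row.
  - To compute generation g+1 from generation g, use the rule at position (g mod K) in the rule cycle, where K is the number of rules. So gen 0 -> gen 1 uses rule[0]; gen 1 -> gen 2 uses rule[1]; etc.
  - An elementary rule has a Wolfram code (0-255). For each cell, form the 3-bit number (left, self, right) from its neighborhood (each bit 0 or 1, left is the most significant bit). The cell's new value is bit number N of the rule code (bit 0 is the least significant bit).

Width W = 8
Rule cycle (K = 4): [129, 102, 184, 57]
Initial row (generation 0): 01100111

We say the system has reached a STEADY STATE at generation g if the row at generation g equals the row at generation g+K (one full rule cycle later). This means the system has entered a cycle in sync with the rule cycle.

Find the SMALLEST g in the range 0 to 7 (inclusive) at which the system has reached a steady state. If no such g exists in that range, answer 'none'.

Answer: none

Derivation:
Gen 0: 01100111
Gen 1 (rule 129): 00000010
Gen 2 (rule 102): 00000110
Gen 3 (rule 184): 00000101
Gen 4 (rule 57): 11110010
Gen 5 (rule 129): 01100000
Gen 6 (rule 102): 10100000
Gen 7 (rule 184): 01010000
Gen 8 (rule 57): 00101111
Gen 9 (rule 129): 10000110
Gen 10 (rule 102): 10001010
Gen 11 (rule 184): 01000101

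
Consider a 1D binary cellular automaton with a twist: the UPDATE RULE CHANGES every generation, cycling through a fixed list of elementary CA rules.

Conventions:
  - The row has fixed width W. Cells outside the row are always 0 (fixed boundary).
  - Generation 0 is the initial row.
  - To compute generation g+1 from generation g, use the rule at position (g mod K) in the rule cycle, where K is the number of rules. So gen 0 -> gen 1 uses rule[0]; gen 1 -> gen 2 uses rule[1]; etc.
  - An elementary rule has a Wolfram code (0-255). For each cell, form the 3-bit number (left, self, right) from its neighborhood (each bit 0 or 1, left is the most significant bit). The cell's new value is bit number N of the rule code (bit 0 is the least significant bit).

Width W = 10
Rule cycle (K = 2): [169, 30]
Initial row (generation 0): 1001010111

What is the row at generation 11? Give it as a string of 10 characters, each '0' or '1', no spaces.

Gen 0: 1001010111
Gen 1 (rule 169): 0000101110
Gen 2 (rule 30): 0001101001
Gen 3 (rule 169): 1101010000
Gen 4 (rule 30): 1001011000
Gen 5 (rule 169): 0000110011
Gen 6 (rule 30): 0001101110
Gen 7 (rule 169): 1101011100
Gen 8 (rule 30): 1001010010
Gen 9 (rule 169): 0000100000
Gen 10 (rule 30): 0001110000
Gen 11 (rule 169): 1101100111

Answer: 1101100111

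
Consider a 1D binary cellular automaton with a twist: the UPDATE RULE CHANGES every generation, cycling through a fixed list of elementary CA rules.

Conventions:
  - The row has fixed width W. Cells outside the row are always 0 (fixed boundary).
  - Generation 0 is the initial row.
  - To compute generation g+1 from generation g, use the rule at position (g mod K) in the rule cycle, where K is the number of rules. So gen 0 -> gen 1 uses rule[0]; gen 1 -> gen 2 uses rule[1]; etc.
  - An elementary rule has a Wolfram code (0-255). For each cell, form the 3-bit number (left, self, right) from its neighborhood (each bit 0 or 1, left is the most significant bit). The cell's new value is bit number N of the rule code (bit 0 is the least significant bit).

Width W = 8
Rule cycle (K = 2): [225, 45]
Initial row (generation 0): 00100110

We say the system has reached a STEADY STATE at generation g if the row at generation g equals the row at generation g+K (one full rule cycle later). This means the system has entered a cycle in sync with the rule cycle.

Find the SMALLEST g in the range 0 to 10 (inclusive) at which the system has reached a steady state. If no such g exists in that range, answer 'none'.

Gen 0: 00100110
Gen 1 (rule 225): 10000010
Gen 2 (rule 45): 10111010
Gen 3 (rule 225): 01011100
Gen 4 (rule 45): 01110001
Gen 5 (rule 225): 00110100
Gen 6 (rule 45): 10101101
Gen 7 (rule 225): 01010110
Gen 8 (rule 45): 01111100
Gen 9 (rule 225): 00111101
Gen 10 (rule 45): 10100011
Gen 11 (rule 225): 01001001
Gen 12 (rule 45): 01001001

Answer: none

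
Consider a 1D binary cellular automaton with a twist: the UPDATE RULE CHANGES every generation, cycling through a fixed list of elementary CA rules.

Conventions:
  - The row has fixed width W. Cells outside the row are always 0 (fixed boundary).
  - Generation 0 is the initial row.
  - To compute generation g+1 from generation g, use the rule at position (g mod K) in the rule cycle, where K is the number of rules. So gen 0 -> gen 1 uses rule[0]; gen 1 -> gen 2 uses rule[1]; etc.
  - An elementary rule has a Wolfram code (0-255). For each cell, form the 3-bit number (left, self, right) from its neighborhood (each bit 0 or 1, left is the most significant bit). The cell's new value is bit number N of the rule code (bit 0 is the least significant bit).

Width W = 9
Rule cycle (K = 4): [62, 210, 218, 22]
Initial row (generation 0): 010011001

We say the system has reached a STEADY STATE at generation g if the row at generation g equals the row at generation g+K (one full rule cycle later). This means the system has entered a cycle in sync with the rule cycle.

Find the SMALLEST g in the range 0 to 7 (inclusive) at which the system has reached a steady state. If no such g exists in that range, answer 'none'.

Gen 0: 010011001
Gen 1 (rule 62): 111110111
Gen 2 (rule 210): 011110011
Gen 3 (rule 218): 111111111
Gen 4 (rule 22): 000000000
Gen 5 (rule 62): 000000000
Gen 6 (rule 210): 000000000
Gen 7 (rule 218): 000000000
Gen 8 (rule 22): 000000000
Gen 9 (rule 62): 000000000
Gen 10 (rule 210): 000000000
Gen 11 (rule 218): 000000000

Answer: 4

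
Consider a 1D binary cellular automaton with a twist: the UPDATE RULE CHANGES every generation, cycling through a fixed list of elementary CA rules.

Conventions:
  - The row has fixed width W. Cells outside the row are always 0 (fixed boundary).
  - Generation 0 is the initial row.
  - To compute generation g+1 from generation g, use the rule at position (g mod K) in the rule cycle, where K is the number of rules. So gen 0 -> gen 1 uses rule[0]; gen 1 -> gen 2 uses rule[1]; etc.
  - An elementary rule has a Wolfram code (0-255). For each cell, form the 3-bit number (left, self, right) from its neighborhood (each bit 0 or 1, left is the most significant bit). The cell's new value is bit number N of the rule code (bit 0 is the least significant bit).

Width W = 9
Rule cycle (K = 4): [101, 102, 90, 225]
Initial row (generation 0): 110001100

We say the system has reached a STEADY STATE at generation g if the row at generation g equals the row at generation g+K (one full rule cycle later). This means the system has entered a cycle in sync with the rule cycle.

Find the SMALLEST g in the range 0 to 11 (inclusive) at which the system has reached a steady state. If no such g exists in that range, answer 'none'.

Answer: none

Derivation:
Gen 0: 110001100
Gen 1 (rule 101): 010100101
Gen 2 (rule 102): 111101111
Gen 3 (rule 90): 100101001
Gen 4 (rule 225): 000010000
Gen 5 (rule 101): 111010111
Gen 6 (rule 102): 001111001
Gen 7 (rule 90): 011001110
Gen 8 (rule 225): 001000110
Gen 9 (rule 101): 101010010
Gen 10 (rule 102): 111110110
Gen 11 (rule 90): 100010111
Gen 12 (rule 225): 001001011
Gen 13 (rule 101): 101001101
Gen 14 (rule 102): 111010111
Gen 15 (rule 90): 101000101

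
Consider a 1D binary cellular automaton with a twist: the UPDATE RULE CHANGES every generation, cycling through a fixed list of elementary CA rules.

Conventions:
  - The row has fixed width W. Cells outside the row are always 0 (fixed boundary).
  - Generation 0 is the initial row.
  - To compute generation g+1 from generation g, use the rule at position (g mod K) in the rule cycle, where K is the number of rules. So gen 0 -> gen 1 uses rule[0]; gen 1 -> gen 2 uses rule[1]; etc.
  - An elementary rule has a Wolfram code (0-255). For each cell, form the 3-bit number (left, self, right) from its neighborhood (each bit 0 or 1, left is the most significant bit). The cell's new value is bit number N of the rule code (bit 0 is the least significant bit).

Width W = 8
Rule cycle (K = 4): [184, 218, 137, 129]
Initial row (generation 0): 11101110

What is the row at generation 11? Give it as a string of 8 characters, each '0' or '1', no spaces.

Gen 0: 11101110
Gen 1 (rule 184): 11011101
Gen 2 (rule 218): 11011100
Gen 3 (rule 137): 10011001
Gen 4 (rule 129): 00000000
Gen 5 (rule 184): 00000000
Gen 6 (rule 218): 00000000
Gen 7 (rule 137): 11111111
Gen 8 (rule 129): 01111110
Gen 9 (rule 184): 01111101
Gen 10 (rule 218): 11111100
Gen 11 (rule 137): 11111001

Answer: 11111001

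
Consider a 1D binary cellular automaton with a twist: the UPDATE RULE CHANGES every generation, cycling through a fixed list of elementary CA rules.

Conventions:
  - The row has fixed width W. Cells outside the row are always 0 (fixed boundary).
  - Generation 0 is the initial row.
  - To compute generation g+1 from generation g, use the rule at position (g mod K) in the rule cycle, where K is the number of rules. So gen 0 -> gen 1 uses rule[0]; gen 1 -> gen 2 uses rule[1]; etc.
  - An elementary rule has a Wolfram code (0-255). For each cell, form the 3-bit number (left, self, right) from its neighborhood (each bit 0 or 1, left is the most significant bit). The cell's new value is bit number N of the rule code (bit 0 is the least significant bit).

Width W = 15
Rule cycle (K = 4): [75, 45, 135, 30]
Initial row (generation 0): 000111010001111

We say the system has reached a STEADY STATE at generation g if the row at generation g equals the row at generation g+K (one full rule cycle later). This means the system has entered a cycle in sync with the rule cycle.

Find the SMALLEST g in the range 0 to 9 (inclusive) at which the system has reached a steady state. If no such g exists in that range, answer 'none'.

Gen 0: 000111010001111
Gen 1 (rule 75): 111101000111001
Gen 2 (rule 45): 100011010100001
Gen 3 (rule 135): 101100010101111
Gen 4 (rule 30): 101010110101000
Gen 5 (rule 75): 000000110000011
Gen 6 (rule 45): 111110100111010
Gen 7 (rule 135): 011100101010010
Gen 8 (rule 30): 110011101011111
Gen 9 (rule 75): 110110100010001
Gen 10 (rule 45): 101101101010101
Gen 11 (rule 135): 100000001010101
Gen 12 (rule 30): 110000011010101
Gen 13 (rule 75): 110111111000000

Answer: none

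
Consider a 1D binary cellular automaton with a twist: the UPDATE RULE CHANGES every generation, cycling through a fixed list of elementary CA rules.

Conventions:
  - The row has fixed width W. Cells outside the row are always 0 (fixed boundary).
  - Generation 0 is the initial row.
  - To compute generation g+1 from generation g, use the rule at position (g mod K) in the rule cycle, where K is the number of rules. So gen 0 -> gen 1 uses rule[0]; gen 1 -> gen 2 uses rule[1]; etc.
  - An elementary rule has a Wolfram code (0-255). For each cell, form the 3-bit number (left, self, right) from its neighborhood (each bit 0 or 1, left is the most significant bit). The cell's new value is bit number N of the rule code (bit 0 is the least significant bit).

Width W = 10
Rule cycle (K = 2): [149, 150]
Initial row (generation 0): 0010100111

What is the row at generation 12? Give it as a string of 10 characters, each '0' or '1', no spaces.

Gen 0: 0010100111
Gen 1 (rule 149): 1010110010
Gen 2 (rule 150): 1010001111
Gen 3 (rule 149): 1011100110
Gen 4 (rule 150): 1001011001
Gen 5 (rule 149): 1101000101
Gen 6 (rule 150): 0001101101
Gen 7 (rule 149): 1100000001
Gen 8 (rule 150): 0010000011
Gen 9 (rule 149): 1011111000
Gen 10 (rule 150): 1001110100
Gen 11 (rule 149): 1100100111
Gen 12 (rule 150): 0011111010

Answer: 0011111010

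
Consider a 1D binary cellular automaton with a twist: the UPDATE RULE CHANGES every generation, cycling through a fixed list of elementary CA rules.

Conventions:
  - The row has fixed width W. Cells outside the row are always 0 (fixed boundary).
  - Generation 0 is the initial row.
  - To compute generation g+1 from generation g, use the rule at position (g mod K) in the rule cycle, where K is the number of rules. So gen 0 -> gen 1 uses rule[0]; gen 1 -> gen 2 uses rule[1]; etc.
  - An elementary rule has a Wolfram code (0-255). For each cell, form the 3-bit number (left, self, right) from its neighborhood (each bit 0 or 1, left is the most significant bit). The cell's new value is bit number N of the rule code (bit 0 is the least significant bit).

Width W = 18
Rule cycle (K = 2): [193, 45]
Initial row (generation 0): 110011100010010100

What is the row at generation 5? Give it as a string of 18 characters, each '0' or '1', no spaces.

Gen 0: 110011100010010100
Gen 1 (rule 193): 010001101000000001
Gen 2 (rule 45): 010101011011111101
Gen 3 (rule 193): 000000001001111100
Gen 4 (rule 45): 111111101001000001
Gen 5 (rule 193): 011111100000011100

Answer: 011111100000011100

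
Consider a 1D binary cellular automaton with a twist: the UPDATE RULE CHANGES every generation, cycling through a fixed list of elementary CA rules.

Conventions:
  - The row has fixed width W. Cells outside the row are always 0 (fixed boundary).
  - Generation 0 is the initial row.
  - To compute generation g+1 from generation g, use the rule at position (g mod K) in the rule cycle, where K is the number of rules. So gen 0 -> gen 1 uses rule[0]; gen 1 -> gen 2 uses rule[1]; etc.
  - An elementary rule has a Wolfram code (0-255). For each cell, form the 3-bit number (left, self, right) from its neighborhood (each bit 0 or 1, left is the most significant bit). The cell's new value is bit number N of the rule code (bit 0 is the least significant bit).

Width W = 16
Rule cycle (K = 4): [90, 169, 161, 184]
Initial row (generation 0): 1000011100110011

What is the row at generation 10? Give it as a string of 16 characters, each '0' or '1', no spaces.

Answer: 1001001100000110

Derivation:
Gen 0: 1000011100110011
Gen 1 (rule 90): 0100110111111111
Gen 2 (rule 169): 0000101111111110
Gen 3 (rule 161): 1110010111111100
Gen 4 (rule 184): 1101001111111010
Gen 5 (rule 90): 1100111000001001
Gen 6 (rule 169): 1000110011100000
Gen 7 (rule 161): 0010000001001111
Gen 8 (rule 184): 0001000000101110
Gen 9 (rule 90): 0010100001001011
Gen 10 (rule 169): 1001001100000110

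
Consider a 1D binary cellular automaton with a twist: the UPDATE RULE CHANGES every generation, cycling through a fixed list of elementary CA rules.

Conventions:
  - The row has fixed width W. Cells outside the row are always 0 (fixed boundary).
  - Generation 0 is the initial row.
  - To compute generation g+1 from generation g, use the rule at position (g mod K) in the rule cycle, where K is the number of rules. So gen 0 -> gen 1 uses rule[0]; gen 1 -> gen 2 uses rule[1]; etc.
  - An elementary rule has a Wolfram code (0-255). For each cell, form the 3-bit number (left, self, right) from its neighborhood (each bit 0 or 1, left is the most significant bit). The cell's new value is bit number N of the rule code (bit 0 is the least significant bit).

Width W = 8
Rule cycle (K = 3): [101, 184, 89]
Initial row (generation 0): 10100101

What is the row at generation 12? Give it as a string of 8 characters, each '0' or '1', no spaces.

Gen 0: 10100101
Gen 1 (rule 101): 11100111
Gen 2 (rule 184): 11010110
Gen 3 (rule 89): 11000111
Gen 4 (rule 101): 01010001
Gen 5 (rule 184): 00101000
Gen 6 (rule 89): 10000111
Gen 7 (rule 101): 10110001
Gen 8 (rule 184): 01101000
Gen 9 (rule 89): 01100111
Gen 10 (rule 101): 00100001
Gen 11 (rule 184): 00010000
Gen 12 (rule 89): 11001111

Answer: 11001111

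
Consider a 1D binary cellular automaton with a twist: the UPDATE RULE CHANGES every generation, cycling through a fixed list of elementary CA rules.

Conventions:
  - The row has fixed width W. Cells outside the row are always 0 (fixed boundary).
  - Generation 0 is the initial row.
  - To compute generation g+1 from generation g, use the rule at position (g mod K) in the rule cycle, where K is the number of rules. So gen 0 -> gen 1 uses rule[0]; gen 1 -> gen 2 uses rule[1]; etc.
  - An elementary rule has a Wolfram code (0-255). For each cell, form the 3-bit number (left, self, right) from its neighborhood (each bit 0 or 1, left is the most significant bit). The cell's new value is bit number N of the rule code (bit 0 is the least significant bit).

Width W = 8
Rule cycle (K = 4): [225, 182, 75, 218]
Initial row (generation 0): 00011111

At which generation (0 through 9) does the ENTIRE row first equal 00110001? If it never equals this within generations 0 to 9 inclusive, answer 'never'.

Gen 0: 00011111
Gen 1 (rule 225): 11001111
Gen 2 (rule 182): 00110110
Gen 3 (rule 75): 11110110
Gen 4 (rule 218): 11110111
Gen 5 (rule 225): 01111011
Gen 6 (rule 182): 10110100
Gen 7 (rule 75): 00110001
Gen 8 (rule 218): 01111010
Gen 9 (rule 225): 00111100

Answer: 7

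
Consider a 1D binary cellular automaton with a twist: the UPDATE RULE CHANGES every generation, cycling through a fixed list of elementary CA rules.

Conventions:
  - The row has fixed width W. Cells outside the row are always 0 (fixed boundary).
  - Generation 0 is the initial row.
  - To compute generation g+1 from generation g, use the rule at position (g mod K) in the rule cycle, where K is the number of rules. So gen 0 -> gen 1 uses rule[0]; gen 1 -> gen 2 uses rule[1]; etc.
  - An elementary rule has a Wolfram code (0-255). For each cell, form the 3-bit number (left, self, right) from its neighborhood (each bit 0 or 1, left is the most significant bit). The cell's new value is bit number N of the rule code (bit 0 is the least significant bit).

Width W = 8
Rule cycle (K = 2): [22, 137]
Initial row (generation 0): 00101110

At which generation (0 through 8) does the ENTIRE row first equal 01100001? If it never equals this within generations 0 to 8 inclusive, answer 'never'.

Answer: 1

Derivation:
Gen 0: 00101110
Gen 1 (rule 22): 01100001
Gen 2 (rule 137): 01001100
Gen 3 (rule 22): 11110010
Gen 4 (rule 137): 11100000
Gen 5 (rule 22): 00010000
Gen 6 (rule 137): 11000111
Gen 7 (rule 22): 00101000
Gen 8 (rule 137): 10000011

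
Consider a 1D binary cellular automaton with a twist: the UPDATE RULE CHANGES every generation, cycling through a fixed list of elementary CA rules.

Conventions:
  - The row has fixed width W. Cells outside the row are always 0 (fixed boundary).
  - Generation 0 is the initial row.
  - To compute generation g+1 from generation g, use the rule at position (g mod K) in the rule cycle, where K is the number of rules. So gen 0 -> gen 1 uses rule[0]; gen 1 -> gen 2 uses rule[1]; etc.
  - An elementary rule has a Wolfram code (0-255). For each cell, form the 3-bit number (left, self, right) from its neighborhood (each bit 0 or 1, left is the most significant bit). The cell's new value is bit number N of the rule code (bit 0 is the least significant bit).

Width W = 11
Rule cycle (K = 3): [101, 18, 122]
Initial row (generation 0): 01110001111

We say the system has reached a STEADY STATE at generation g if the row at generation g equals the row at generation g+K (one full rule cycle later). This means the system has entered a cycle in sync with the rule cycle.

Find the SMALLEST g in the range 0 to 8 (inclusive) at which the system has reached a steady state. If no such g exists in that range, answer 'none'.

Gen 0: 01110001111
Gen 1 (rule 101): 00010100001
Gen 2 (rule 18): 00100010010
Gen 3 (rule 122): 01010101101
Gen 4 (rule 101): 01111110111
Gen 5 (rule 18): 10000000000
Gen 6 (rule 122): 01000000000
Gen 7 (rule 101): 01011111111
Gen 8 (rule 18): 10000000000
Gen 9 (rule 122): 01000000000
Gen 10 (rule 101): 01011111111
Gen 11 (rule 18): 10000000000

Answer: 5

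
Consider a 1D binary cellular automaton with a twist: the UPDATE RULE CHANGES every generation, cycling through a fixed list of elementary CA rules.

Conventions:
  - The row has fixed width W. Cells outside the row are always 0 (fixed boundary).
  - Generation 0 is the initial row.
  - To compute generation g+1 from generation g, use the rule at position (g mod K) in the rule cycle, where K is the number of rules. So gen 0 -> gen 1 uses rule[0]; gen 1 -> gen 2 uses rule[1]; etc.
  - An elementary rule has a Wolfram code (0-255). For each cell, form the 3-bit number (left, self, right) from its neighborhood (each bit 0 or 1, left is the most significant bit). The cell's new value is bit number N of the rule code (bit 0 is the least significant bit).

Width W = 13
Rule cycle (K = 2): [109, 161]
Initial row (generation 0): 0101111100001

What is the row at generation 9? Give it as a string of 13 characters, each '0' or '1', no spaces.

Answer: 0111001001011

Derivation:
Gen 0: 0101111100001
Gen 1 (rule 109): 0111000101101
Gen 2 (rule 161): 0010010010010
Gen 3 (rule 109): 1010010010010
Gen 4 (rule 161): 0100000000000
Gen 5 (rule 109): 0101111111111
Gen 6 (rule 161): 0010111111110
Gen 7 (rule 109): 1011100000010
Gen 8 (rule 161): 0101001111000
Gen 9 (rule 109): 0111001001011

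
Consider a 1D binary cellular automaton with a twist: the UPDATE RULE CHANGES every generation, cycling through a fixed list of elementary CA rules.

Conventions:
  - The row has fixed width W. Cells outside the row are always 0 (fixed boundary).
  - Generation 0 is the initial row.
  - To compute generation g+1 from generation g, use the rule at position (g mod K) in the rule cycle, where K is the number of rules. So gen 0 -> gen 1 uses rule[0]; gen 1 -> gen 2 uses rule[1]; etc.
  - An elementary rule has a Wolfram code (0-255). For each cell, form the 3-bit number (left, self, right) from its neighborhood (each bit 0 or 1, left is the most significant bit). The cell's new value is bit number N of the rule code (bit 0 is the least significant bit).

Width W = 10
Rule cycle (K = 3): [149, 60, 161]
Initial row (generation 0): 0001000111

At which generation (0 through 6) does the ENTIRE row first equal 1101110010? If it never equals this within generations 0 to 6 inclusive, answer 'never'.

Gen 0: 0001000111
Gen 1 (rule 149): 1101110010
Gen 2 (rule 60): 1011001011
Gen 3 (rule 161): 0100000100
Gen 4 (rule 149): 0111110111
Gen 5 (rule 60): 0100001100
Gen 6 (rule 161): 0001100001

Answer: 1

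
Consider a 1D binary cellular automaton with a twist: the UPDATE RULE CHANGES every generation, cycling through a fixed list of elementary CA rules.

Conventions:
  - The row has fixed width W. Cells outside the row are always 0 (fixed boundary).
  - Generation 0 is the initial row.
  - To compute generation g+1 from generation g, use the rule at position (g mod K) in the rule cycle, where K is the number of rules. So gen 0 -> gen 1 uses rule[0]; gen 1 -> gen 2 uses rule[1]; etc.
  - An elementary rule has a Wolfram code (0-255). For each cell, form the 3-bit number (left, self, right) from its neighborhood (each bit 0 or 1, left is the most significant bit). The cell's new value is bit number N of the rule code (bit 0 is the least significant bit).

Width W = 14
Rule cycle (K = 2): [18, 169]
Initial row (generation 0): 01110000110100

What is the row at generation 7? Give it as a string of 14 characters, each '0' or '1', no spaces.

Answer: 01001000100100

Derivation:
Gen 0: 01110000110100
Gen 1 (rule 18): 10001001000010
Gen 2 (rule 169): 00100000011000
Gen 3 (rule 18): 01010000100100
Gen 4 (rule 169): 00100110000001
Gen 5 (rule 18): 01011001000010
Gen 6 (rule 169): 00110000011000
Gen 7 (rule 18): 01001000100100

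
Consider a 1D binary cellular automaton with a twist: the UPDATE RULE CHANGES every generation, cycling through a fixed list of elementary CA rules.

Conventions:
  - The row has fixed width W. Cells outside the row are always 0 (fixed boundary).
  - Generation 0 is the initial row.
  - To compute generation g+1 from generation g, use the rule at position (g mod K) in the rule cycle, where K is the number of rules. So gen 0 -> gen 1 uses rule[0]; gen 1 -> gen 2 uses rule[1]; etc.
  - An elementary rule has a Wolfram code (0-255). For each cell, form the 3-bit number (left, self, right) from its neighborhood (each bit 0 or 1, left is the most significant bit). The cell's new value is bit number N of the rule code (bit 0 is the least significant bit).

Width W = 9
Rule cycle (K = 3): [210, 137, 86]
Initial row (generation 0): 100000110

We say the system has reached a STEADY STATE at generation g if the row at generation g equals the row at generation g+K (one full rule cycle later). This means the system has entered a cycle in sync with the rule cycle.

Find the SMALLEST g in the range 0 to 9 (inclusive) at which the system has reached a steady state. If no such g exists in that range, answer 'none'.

Answer: 2

Derivation:
Gen 0: 100000110
Gen 1 (rule 210): 010001011
Gen 2 (rule 137): 000100010
Gen 3 (rule 86): 001110111
Gen 4 (rule 210): 010110011
Gen 5 (rule 137): 000100010
Gen 6 (rule 86): 001110111
Gen 7 (rule 210): 010110011
Gen 8 (rule 137): 000100010
Gen 9 (rule 86): 001110111
Gen 10 (rule 210): 010110011
Gen 11 (rule 137): 000100010
Gen 12 (rule 86): 001110111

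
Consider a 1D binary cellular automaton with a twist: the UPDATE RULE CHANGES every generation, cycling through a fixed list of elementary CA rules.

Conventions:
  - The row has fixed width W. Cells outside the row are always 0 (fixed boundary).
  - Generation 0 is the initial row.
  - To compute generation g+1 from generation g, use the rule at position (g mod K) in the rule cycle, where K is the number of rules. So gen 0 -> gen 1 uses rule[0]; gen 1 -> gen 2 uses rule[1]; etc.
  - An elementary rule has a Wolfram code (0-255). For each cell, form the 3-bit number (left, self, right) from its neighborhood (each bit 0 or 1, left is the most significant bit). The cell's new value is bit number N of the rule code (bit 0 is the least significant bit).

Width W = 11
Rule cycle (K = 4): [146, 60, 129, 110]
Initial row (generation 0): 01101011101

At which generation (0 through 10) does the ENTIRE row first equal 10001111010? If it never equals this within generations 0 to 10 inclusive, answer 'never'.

Answer: never

Derivation:
Gen 0: 01101011101
Gen 1 (rule 146): 10000001000
Gen 2 (rule 60): 11000001100
Gen 3 (rule 129): 00011100001
Gen 4 (rule 110): 00110100011
Gen 5 (rule 146): 01000010100
Gen 6 (rule 60): 01100011110
Gen 7 (rule 129): 00001001100
Gen 8 (rule 110): 00011011100
Gen 9 (rule 146): 00100001010
Gen 10 (rule 60): 00110001111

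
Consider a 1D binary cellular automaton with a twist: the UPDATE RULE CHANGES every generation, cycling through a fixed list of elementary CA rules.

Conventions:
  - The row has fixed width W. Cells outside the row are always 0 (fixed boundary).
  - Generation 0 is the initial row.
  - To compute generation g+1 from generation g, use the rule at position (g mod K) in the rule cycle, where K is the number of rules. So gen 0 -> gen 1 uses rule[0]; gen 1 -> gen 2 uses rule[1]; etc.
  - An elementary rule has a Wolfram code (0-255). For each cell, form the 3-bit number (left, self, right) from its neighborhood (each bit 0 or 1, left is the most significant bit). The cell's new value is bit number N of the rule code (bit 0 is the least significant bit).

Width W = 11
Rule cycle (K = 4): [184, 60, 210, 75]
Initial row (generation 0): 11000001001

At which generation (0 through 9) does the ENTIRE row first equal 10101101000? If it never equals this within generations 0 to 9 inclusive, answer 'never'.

Gen 0: 11000001001
Gen 1 (rule 184): 10100000100
Gen 2 (rule 60): 11110000110
Gen 3 (rule 210): 01111001011
Gen 4 (rule 75): 11001010011
Gen 5 (rule 184): 10100101010
Gen 6 (rule 60): 11110111111
Gen 7 (rule 210): 01110011111
Gen 8 (rule 75): 11010110001
Gen 9 (rule 184): 10101101000

Answer: 9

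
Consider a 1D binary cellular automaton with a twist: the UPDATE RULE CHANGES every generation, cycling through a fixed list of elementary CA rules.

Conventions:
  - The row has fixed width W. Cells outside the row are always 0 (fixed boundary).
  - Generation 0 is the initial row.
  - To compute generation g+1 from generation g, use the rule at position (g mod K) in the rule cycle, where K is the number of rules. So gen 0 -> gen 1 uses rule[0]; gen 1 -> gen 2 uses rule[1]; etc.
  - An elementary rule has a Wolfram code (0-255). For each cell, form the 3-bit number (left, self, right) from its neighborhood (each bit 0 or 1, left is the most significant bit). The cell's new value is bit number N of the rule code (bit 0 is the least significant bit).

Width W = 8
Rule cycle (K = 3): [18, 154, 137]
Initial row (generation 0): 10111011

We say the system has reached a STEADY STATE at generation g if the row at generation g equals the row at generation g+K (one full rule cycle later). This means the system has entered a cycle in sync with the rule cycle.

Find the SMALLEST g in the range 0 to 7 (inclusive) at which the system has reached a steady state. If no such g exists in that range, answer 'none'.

Answer: 1

Derivation:
Gen 0: 10111011
Gen 1 (rule 18): 00000000
Gen 2 (rule 154): 00000000
Gen 3 (rule 137): 11111111
Gen 4 (rule 18): 00000000
Gen 5 (rule 154): 00000000
Gen 6 (rule 137): 11111111
Gen 7 (rule 18): 00000000
Gen 8 (rule 154): 00000000
Gen 9 (rule 137): 11111111
Gen 10 (rule 18): 00000000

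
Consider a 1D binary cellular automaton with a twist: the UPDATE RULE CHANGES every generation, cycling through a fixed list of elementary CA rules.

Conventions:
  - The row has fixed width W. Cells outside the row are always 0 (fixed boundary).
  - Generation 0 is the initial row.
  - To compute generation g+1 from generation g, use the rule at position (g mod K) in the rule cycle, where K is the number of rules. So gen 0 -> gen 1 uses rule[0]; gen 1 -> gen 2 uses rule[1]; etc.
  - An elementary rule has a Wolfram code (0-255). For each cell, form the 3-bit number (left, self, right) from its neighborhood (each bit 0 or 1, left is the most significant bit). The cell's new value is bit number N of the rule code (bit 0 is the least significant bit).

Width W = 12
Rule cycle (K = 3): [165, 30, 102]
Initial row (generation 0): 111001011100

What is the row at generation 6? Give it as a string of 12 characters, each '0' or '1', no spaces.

Answer: 011010001111

Derivation:
Gen 0: 111001011100
Gen 1 (rule 165): 010001101001
Gen 2 (rule 30): 111011001111
Gen 3 (rule 102): 001101010001
Gen 4 (rule 165): 100011110101
Gen 5 (rule 30): 110110000101
Gen 6 (rule 102): 011010001111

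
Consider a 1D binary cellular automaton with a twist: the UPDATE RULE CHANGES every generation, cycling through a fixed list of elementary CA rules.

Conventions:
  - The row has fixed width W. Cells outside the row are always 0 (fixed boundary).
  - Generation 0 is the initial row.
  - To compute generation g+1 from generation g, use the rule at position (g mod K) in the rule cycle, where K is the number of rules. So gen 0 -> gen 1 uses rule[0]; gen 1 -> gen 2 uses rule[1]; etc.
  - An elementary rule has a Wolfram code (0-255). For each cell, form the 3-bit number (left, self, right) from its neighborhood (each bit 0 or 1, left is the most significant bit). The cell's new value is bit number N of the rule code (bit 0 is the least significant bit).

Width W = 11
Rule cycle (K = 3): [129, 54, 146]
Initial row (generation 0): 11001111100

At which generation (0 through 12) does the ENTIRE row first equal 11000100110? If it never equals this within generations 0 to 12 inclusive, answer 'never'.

Gen 0: 11001111100
Gen 1 (rule 129): 00000111001
Gen 2 (rule 54): 00001000111
Gen 3 (rule 146): 00010101010
Gen 4 (rule 129): 11000000000
Gen 5 (rule 54): 00100000000
Gen 6 (rule 146): 01010000000
Gen 7 (rule 129): 00000111111
Gen 8 (rule 54): 00001000000
Gen 9 (rule 146): 00010100000
Gen 10 (rule 129): 11000001111
Gen 11 (rule 54): 00100010000
Gen 12 (rule 146): 01010101000

Answer: never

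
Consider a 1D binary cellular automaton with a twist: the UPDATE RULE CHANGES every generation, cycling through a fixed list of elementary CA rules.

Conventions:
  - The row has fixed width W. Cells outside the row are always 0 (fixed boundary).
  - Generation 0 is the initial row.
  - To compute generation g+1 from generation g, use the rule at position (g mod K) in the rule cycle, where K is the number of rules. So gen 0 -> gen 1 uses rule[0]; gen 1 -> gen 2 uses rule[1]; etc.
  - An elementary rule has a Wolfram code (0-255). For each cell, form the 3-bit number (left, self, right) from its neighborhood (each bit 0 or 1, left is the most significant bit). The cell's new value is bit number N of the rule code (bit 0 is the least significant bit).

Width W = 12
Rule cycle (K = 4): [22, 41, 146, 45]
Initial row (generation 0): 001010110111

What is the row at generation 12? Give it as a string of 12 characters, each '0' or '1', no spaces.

Answer: 101010110110

Derivation:
Gen 0: 001010110111
Gen 1 (rule 22): 011010000000
Gen 2 (rule 41): 010100111111
Gen 3 (rule 146): 100011011110
Gen 4 (rule 45): 101010110000
Gen 5 (rule 22): 101010001000
Gen 6 (rule 41): 010100100011
Gen 7 (rule 146): 100011010100
Gen 8 (rule 45): 101010111101
Gen 9 (rule 22): 101010000001
Gen 10 (rule 41): 010100111100
Gen 11 (rule 146): 100011011010
Gen 12 (rule 45): 101010110110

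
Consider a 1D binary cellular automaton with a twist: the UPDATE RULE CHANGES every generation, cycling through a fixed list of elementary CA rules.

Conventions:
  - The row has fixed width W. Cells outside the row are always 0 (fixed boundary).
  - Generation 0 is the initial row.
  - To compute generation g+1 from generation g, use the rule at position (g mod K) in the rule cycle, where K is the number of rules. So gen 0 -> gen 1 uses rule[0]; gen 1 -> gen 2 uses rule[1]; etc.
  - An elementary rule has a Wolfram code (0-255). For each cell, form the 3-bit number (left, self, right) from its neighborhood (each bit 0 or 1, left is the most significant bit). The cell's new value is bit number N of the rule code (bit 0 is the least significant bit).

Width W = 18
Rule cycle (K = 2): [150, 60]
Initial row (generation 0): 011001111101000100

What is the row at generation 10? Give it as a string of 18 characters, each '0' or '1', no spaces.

Answer: 110100111011001011

Derivation:
Gen 0: 011001111101000100
Gen 1 (rule 150): 100110111001101110
Gen 2 (rule 60): 110101100101011001
Gen 3 (rule 150): 000100011101000111
Gen 4 (rule 60): 000110010011100100
Gen 5 (rule 150): 001001111101011110
Gen 6 (rule 60): 001101000011110001
Gen 7 (rule 150): 010001100101101011
Gen 8 (rule 60): 011001010111011110
Gen 9 (rule 150): 100111010010001101
Gen 10 (rule 60): 110100111011001011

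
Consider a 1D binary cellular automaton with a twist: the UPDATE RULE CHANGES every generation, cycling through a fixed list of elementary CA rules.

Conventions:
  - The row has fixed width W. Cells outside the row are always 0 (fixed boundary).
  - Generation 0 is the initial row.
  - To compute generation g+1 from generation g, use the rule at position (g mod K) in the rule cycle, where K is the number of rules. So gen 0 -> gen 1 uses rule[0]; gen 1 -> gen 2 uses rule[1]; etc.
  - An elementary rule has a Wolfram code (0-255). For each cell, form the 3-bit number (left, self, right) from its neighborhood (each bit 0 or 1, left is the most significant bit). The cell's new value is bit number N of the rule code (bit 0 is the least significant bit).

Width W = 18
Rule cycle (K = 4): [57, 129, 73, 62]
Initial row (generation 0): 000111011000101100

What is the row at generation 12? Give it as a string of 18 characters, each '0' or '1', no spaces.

Answer: 110011100001111010

Derivation:
Gen 0: 000111011000101100
Gen 1 (rule 57): 110100110110011011
Gen 2 (rule 129): 000000000000000000
Gen 3 (rule 73): 111111111111111111
Gen 4 (rule 62): 100000000000000000
Gen 5 (rule 57): 011111111111111111
Gen 6 (rule 129): 001111111111111110
Gen 7 (rule 73): 101000000000000010
Gen 8 (rule 62): 111100000000000111
Gen 9 (rule 57): 100011111111110100
Gen 10 (rule 129): 001001111111100001
Gen 11 (rule 73): 100001000000101100
Gen 12 (rule 62): 110011100001111010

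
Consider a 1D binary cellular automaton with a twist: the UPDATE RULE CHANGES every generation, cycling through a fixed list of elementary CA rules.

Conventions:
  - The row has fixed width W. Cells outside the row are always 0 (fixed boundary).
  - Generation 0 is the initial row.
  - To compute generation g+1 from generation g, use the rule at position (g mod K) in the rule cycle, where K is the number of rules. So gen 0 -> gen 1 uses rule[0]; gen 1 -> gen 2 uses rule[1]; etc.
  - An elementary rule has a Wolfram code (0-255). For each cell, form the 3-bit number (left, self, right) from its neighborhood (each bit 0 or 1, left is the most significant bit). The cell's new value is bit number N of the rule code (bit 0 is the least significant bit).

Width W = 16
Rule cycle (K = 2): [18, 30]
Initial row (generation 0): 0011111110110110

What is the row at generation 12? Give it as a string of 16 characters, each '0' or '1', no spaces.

Gen 0: 0011111110110110
Gen 1 (rule 18): 0100000000000001
Gen 2 (rule 30): 1110000000000011
Gen 3 (rule 18): 0001000000000100
Gen 4 (rule 30): 0011100000001110
Gen 5 (rule 18): 0100010000010001
Gen 6 (rule 30): 1110111000111011
Gen 7 (rule 18): 0000000101000000
Gen 8 (rule 30): 0000001101100000
Gen 9 (rule 18): 0000010000010000
Gen 10 (rule 30): 0000111000111000
Gen 11 (rule 18): 0001000101000100
Gen 12 (rule 30): 0011101101101110

Answer: 0011101101101110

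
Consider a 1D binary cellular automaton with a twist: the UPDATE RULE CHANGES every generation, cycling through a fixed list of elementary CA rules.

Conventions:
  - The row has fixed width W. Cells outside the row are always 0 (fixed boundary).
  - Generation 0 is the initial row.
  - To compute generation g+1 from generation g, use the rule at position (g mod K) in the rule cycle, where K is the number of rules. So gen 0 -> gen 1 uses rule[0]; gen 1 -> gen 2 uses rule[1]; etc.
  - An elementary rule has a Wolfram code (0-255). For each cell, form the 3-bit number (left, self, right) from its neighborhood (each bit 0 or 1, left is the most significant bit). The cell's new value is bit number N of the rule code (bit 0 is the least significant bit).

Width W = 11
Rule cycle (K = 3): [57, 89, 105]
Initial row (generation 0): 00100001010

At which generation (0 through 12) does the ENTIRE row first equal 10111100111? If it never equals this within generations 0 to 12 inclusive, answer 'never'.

Answer: never

Derivation:
Gen 0: 00100001010
Gen 1 (rule 57): 10011100101
Gen 2 (rule 89): 01010110000
Gen 3 (rule 105): 00101110111
Gen 4 (rule 57): 10011001100
Gen 5 (rule 89): 01011101111
Gen 6 (rule 105): 00110111001
Gen 7 (rule 57): 10101100100
Gen 8 (rule 89): 00001110011
Gen 9 (rule 105): 11101010011
Gen 10 (rule 57): 10010101010
Gen 11 (rule 89): 01000000001
Gen 12 (rule 105): 00011111100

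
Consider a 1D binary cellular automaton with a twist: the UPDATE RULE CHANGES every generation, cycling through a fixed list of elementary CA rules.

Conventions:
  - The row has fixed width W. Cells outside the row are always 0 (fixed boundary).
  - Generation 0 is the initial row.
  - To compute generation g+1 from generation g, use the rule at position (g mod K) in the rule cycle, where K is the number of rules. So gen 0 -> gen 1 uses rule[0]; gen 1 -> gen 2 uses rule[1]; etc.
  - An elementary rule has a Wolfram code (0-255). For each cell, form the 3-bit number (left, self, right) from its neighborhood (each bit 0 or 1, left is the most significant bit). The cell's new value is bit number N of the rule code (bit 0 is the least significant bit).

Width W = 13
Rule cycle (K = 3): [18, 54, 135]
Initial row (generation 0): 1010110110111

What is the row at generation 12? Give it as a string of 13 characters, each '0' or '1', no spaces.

Gen 0: 1010110110111
Gen 1 (rule 18): 0000000000000
Gen 2 (rule 54): 0000000000000
Gen 3 (rule 135): 1111111111111
Gen 4 (rule 18): 0000000000000
Gen 5 (rule 54): 0000000000000
Gen 6 (rule 135): 1111111111111
Gen 7 (rule 18): 0000000000000
Gen 8 (rule 54): 0000000000000
Gen 9 (rule 135): 1111111111111
Gen 10 (rule 18): 0000000000000
Gen 11 (rule 54): 0000000000000
Gen 12 (rule 135): 1111111111111

Answer: 1111111111111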